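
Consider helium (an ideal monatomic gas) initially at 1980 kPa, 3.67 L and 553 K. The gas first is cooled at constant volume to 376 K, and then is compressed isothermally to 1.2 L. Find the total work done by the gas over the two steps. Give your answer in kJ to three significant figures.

W_total ≈ -5.52 kJ

Step 1 (isochoric): W = 0 (constant volume).
After step 1: P = 1346 kPa (V unchanged).
Step 2 (isothermal): W = P₁V₁ ln(V₂/V₁) = (4941) ln(1.2/3.67) = -5523 J.
W_total = 0 − 5523 = -5523 J.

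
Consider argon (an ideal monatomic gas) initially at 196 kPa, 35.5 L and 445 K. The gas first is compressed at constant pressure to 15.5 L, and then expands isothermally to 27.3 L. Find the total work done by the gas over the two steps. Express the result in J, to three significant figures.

Step 1 (isobaric): W = PΔV = (196 kPa)(15.5 − 35.5 L) = -3920 J.
After step 1: P = 196 kPa, V = 15.5 L, T = 194.3 K.
Step 2 (isothermal): W = P₁V₁ ln(V₂/V₁) = (3038) ln(27.3/15.5) = 1720 J.
W_total = -3920 + 1720 = -2200 J.

W_total ≈ -2200 J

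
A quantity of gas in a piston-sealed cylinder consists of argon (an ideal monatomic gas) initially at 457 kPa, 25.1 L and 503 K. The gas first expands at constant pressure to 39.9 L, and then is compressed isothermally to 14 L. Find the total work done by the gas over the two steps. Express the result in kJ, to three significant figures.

Step 1 (isobaric): W = PΔV = (457 kPa)(39.9 − 25.1 L) = 6764 J.
After step 1: P = 457 kPa, V = 39.9 L, T = 799.6 K.
Step 2 (isothermal): W = P₁V₁ ln(V₂/V₁) = (18234) ln(14/39.9) = -19097 J.
W_total = 6764 − 19097 = -12334 J.

W_total ≈ -12.3 kJ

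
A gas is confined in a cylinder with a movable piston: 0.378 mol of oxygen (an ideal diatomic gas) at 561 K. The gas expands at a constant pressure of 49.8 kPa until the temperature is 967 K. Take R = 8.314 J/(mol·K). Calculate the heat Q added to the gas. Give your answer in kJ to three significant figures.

Q ≈ 4.47 kJ

Isobaric: W = nRΔT = (0.378)(8.314)(406) = 1276 J.
ΔU = nCᵥΔT with Cᵥ = 5R/2: ΔU = (0.378)(20.79)(406) = 3190 J.
Q = ΔU + W = 3190 + 1276 = 4466 J.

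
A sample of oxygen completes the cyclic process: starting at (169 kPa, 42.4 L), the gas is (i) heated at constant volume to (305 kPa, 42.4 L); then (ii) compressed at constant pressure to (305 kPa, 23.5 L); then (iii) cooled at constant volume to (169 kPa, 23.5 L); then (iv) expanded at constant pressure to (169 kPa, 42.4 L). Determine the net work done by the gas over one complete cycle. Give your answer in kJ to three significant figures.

Constant-volume legs do no work.
W(ii) = (305)(23.5 − 42.4) = -5764 J; W(iv) = (169)(42.4 − 23.5) = 3194 J.
W_net = -5764 + 3194 = -2570 J (the counter-clockwise enclosed area).

W_net ≈ -2.57 kJ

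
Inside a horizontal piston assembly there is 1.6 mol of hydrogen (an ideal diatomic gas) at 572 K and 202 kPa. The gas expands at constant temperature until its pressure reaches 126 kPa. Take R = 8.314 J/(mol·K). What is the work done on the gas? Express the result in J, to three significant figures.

Isothermal process: W = nRT ln(V₂/V₁) = nRT ln(P₁/P₂).
W = (1.6)(8.314)(572) × ln(202/126)
  = 7609 × ln(1.603) = 7609 × 0.472
W_by_gas = 3591 J; work on gas = −W_by = -3591 J.

W ≈ -3590 J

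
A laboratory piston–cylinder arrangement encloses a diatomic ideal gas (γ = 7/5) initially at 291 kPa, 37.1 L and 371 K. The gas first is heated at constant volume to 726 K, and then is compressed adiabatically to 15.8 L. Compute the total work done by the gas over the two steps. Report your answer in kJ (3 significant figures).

Step 1 (isochoric): W = 0 (constant volume).
After step 1: P = 569.5 kPa (V unchanged).
Step 2 (adiabatic): W = (P₁V₁ − P₂V₂)/(γ−1) = (21127 − 29725)/0.4 = -21495 J.
W_total = 0 − 21495 = -21495 J.

W_total ≈ -21.5 kJ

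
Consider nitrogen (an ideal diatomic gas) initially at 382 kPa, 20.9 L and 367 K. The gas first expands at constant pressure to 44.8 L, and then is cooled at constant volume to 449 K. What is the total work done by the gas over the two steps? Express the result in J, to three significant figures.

Step 1 (isobaric): W = PΔV = (382 kPa)(44.8 − 20.9 L) = 9130 J.
Step 2 (isochoric): W = 0 (constant volume).
W_total = 9130 + 0 = 9130 J.

W_total ≈ 9130 J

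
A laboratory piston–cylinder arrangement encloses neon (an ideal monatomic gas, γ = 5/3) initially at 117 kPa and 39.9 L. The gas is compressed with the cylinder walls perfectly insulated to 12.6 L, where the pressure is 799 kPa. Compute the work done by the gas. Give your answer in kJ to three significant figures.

Adiabatic: W = (P₁V₁ − P₂V₂)/(γ − 1) with γ = 5/3.
P₁V₁ = 4668 J, P₂V₂ = 10067 J.
W = (4668 − 10067) / 0.6667 = -8099 J.

W ≈ -8.10 kJ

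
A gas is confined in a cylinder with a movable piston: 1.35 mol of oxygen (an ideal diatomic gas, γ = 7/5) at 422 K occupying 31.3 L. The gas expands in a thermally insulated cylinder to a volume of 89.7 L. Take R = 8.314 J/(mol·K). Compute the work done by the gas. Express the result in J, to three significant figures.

W ≈ 4070 J

Adiabatic: TV^(γ−1) = const with γ = 7/5.
T₂ = T₁ (V₁/V₂)^(γ−1) = 422 × (31.3/89.7)^0.4 = 422 × 0.6563 = 277 K.
W_by = nCᵥ(T₁ − T₂) = (1.35)(20.79)(422 − 277) = 4070 J.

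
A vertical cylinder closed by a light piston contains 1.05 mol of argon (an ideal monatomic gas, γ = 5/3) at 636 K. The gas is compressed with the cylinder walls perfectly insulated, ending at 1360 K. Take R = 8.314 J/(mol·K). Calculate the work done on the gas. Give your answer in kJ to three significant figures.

W ≈ 9.48 kJ

Adiabatic ⇒ Q = 0, so W_by = −ΔU = nCᵥ(T₁ − T₂).
Cᵥ = 3R/2 = 12.47 J/(mol·K).
W = (1.05)(12.47)(636 − 1360) = -9480 J.
Work on gas = −W_by = 9480 J.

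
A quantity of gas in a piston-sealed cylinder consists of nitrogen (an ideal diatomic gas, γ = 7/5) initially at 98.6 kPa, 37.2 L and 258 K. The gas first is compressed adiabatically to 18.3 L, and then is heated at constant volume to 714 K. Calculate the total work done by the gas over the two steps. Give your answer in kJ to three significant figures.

W_total ≈ -3.01 kJ

Step 1 (adiabatic): W = (P₁V₁ − P₂V₂)/(γ−1) = (3668 − 4871)/0.4 = -3009 J.
Step 2 (isochoric): W = 0 (constant volume).
W_total = -3009 + 0 = -3009 J.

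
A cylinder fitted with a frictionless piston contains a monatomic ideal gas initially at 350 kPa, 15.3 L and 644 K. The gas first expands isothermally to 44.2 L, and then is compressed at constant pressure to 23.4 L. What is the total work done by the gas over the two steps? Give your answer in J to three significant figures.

Step 1 (isothermal): W = P₁V₁ ln(V₂/V₁) = (5355) ln(44.2/15.3) = 5681 J.
After step 1: P = 121.2 kPa, V = 44.2 L, T = 644 K.
Step 2 (isobaric): W = PΔV = (121.2 kPa)(23.4 − 44.2 L) = -2520 J.
W_total = 5681 − 2520 = 3161 J.

W_total ≈ 3160 J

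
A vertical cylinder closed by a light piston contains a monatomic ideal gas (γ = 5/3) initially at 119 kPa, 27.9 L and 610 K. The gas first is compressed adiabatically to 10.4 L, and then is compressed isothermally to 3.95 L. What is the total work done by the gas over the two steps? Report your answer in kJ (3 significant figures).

Step 1 (adiabatic): W = (P₁V₁ − P₂V₂)/(γ−1) = (3320 − 6410)/0.667 = -4635 J.
After step 1: P = 616.4 kPa, V = 10.4 L, T = 1178 K.
Step 2 (isothermal): W = P₁V₁ ln(V₂/V₁) = (6410) ln(3.95/10.4) = -6206 J.
W_total = -4635 − 6206 = -10841 J.

W_total ≈ -10.8 kJ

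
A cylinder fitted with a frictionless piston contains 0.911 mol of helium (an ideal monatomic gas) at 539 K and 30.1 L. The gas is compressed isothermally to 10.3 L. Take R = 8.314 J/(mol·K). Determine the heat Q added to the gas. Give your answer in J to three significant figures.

Q ≈ -4380 J

Isothermal ⇒ ΔU = 0, so Q = W = nRT ln(V₂/V₁).
Q = (0.911)(8.314)(539) ln(10.3/30.1) = 4082 × -1.072 = -4378 J.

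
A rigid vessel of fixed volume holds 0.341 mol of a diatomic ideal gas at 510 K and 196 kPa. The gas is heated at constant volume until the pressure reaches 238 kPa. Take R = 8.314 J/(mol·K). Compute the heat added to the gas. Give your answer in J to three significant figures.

Constant volume ⇒ W = 0, so Q = ΔU = nCᵥΔT with Cᵥ = 5R/2 = 20.79 J/(mol·K).
At constant V, T₂/T₁ = P₂/P₁ ⇒ ΔT = T₁(P₂/P₁ − 1) = 510·(238/196 − 1) = 109.3 K.
ΔU = (0.341)(20.79)(109.3) = 774.6 J.

Q ≈ 775 J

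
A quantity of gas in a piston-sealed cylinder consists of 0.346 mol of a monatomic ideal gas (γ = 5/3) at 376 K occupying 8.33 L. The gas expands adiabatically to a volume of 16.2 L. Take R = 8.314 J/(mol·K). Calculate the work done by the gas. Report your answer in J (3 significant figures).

Adiabatic: TV^(γ−1) = const with γ = 5/3.
T₂ = T₁ (V₁/V₂)^(γ−1) = 376 × (8.33/16.2)^0.667 = 376 × 0.6418 = 241.3 K.
W_by = nCᵥ(T₁ − T₂) = (0.346)(12.47)(376 − 241.3) = 581.1 J.

W ≈ 581 J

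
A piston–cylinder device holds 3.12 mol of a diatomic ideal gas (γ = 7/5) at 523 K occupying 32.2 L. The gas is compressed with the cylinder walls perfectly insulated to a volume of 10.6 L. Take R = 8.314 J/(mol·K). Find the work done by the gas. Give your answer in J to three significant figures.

W ≈ -19000 J

Adiabatic: TV^(γ−1) = const with γ = 7/5.
T₂ = T₁ (V₁/V₂)^(γ−1) = 523 × (32.2/10.6)^0.4 = 523 × 1.56 = 815.7 K.
W_by = nCᵥ(T₁ − T₂) = (3.12)(20.79)(523 − 815.7) = -18980 J.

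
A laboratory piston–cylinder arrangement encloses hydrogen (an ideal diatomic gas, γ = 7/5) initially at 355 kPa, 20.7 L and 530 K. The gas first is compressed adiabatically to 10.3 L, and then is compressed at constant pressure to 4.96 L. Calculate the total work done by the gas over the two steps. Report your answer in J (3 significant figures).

W_total ≈ -11000 J

Step 1 (adiabatic): W = (P₁V₁ − P₂V₂)/(γ−1) = (7348 − 9715)/0.4 = -5917 J.
After step 1: P = 943.2 kPa, V = 10.3 L, T = 700.7 K.
Step 2 (isobaric): W = PΔV = (943.2 kPa)(4.96 − 10.3 L) = -5037 J.
W_total = -5917 − 5037 = -10954 J.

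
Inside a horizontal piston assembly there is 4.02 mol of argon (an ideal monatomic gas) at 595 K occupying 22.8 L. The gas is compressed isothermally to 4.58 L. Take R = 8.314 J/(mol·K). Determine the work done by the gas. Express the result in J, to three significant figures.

W ≈ -31900 J

Isothermal: W = nRT ln(V₂/V₁).
W = (4.02)(8.314)(595) × ln(4.58/22.8)
  = 19886 × -1.605
W_by_gas = -31919 J.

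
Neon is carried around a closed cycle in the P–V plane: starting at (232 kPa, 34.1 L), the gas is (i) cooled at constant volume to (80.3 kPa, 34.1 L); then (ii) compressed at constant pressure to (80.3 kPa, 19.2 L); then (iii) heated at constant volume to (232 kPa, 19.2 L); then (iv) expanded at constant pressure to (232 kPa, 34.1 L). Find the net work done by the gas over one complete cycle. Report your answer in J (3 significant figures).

Constant-volume legs do no work.
W(ii) = (80.3)(19.2 − 34.1) = -1196 J; W(iv) = (232)(34.1 − 19.2) = 3457 J.
W_net = -1196 + 3457 = 2260 J (the clockwise enclosed area).

W_net ≈ 2260 J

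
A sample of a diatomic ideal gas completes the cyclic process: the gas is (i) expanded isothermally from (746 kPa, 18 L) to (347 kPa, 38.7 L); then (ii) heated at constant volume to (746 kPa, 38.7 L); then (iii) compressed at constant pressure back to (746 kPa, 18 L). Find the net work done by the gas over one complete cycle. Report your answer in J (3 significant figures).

W_net ≈ -5160 J

Leg (i): W = PᵢVᵢ ln(V_f/Vᵢ) = (13428) ln(38.7/18) = 10279 J.
Leg (ii): W = 0.
Leg (iii): W = PΔV = (746)(18 − 38.7) = -15442 J.
W_net = 10279 − 15442 = -5163 J.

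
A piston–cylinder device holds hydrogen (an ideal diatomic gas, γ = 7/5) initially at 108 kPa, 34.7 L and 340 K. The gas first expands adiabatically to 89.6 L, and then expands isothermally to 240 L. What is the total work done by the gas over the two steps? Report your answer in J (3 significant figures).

Step 1 (adiabatic): W = (P₁V₁ − P₂V₂)/(γ−1) = (3748 − 2564)/0.4 = 2958 J.
After step 1: P = 28.62 kPa, V = 89.6 L, T = 232.6 K.
Step 2 (isothermal): W = P₁V₁ ln(V₂/V₁) = (2564) ln(240/89.6) = 2527 J.
W_total = 2958 + 2527 = 5485 J.

W_total ≈ 5480 J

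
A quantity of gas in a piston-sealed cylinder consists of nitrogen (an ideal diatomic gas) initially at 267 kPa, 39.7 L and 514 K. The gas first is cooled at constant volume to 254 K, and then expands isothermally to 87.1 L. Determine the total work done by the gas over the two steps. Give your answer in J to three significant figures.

Step 1 (isochoric): W = 0 (constant volume).
After step 1: P = 131.9 kPa (V unchanged).
Step 2 (isothermal): W = P₁V₁ ln(V₂/V₁) = (5238) ln(87.1/39.7) = 4116 J.
W_total = 0 + 4116 = 4116 J.

W_total ≈ 4120 J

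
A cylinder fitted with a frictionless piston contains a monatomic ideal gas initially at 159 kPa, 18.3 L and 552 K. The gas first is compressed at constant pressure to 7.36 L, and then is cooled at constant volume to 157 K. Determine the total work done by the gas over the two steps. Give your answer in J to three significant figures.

W_total ≈ -1740 J

Step 1 (isobaric): W = PΔV = (159 kPa)(7.36 − 18.3 L) = -1739 J.
Step 2 (isochoric): W = 0 (constant volume).
W_total = -1739 + 0 = -1739 J.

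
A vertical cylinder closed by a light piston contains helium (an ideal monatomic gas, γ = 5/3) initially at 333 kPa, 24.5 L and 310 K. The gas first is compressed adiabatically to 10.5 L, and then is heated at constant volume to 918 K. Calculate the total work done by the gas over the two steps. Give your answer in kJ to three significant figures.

W_total ≈ -9.29 kJ

Step 1 (adiabatic): W = (P₁V₁ − P₂V₂)/(γ−1) = (8158 − 14353)/0.667 = -9291 J.
Step 2 (isochoric): W = 0 (constant volume).
W_total = -9291 + 0 = -9291 J.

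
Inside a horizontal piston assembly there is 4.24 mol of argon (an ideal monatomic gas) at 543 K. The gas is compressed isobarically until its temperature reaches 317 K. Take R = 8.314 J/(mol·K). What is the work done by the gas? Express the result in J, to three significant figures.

Isobaric: W = P ΔV = nR ΔT.
W = (4.24)(8.314)(317 − 543) = -7967 J.

W ≈ -7970 J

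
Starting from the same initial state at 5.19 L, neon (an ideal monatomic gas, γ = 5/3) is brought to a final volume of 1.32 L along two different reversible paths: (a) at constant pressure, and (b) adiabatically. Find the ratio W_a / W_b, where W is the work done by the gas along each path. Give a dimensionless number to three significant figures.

Path (a) isobaric: W = P₁(V₂ − V₁) → W_a/(P₁V₁) = -0.7457.
Path (b) adiabatic: W = P₁V₁(1 − (V₁/V₂)^(γ−1))/(γ−1) → W_b/(P₁V₁) = -2.237.
W_a / W_b = -0.7457 / -2.237 = 0.3334.

W_a / W_b ≈ 0.333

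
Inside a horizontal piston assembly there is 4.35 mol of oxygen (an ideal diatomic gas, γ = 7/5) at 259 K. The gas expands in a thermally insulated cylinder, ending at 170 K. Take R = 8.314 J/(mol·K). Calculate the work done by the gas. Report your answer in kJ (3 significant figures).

W ≈ 8.05 kJ

Adiabatic ⇒ Q = 0, so W_by = −ΔU = nCᵥ(T₁ − T₂).
Cᵥ = 5R/2 = 20.79 J/(mol·K).
W = (4.35)(20.79)(259 − 170) = 8047 J.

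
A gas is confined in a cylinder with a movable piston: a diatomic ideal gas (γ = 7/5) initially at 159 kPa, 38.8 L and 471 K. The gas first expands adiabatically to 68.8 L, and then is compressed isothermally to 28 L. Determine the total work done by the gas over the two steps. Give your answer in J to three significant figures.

Step 1 (adiabatic): W = (P₁V₁ − P₂V₂)/(γ−1) = (6169 − 4906)/0.4 = 3158 J.
After step 1: P = 71.31 kPa, V = 68.8 L, T = 374.6 K.
Step 2 (isothermal): W = P₁V₁ ln(V₂/V₁) = (4906) ln(28/68.8) = -4410 J.
W_total = 3158 − 4410 = -1252 J.

W_total ≈ -1250 J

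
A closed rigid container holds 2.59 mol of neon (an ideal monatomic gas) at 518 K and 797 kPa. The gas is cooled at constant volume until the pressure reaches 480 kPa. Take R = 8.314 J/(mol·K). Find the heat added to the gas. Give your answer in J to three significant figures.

Constant volume ⇒ W = 0, so Q = ΔU = nCᵥΔT with Cᵥ = 3R/2 = 12.47 J/(mol·K).
At constant V, T₂/T₁ = P₂/P₁ ⇒ ΔT = T₁(P₂/P₁ − 1) = 518·(480/797 − 1) = -206 K.
ΔU = (2.59)(12.47)(-206) = -6655 J.

Q ≈ -6650 J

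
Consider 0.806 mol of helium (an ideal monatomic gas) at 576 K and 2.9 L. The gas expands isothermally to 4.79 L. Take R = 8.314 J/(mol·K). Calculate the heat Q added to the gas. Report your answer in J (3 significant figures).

Q ≈ 1940 J

Isothermal ⇒ ΔU = 0, so Q = W = nRT ln(V₂/V₁).
Q = (0.806)(8.314)(576) ln(4.79/2.9) = 3860 × 0.5018 = 1937 J.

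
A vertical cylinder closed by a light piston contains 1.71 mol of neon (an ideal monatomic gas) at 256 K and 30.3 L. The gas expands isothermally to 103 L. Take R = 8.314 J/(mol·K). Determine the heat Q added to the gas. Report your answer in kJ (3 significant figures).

Q ≈ 4.45 kJ

Isothermal ⇒ ΔU = 0, so Q = W = nRT ln(V₂/V₁).
Q = (1.71)(8.314)(256) ln(103/30.3) = 3640 × 1.224 = 4453 J.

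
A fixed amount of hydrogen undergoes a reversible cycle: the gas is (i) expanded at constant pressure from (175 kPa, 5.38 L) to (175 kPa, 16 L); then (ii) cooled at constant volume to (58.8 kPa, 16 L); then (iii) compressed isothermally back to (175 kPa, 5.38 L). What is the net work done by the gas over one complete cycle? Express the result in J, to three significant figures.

Leg (i): W = PΔV = (175)(16 − 5.38) = 1859 J.
Leg (ii): W = 0.
Leg (iii): W = PᵢVᵢ ln(V_f/Vᵢ) = (940.8) ln(5.38/16) = -1025 J.
W_net = 1859 − 1025 = 833.1 J.

W_net ≈ 833 J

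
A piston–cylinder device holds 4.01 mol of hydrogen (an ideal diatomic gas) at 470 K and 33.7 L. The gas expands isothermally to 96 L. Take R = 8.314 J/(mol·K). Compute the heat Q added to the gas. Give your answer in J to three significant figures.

Isothermal ⇒ ΔU = 0, so Q = W = nRT ln(V₂/V₁).
Q = (4.01)(8.314)(470) ln(96/33.7) = 15669 × 1.047 = 16404 J.

Q ≈ 16400 J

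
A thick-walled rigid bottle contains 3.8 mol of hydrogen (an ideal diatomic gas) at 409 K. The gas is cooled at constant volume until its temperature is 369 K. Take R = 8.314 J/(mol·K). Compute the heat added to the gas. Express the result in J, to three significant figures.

Q ≈ -3160 J

Constant volume ⇒ W = 0, so Q = ΔU = nCᵥΔT with Cᵥ = 5R/2 = 20.79 J/(mol·K).
ΔU = (3.8)(20.79)(369 − 409) = -3159 J.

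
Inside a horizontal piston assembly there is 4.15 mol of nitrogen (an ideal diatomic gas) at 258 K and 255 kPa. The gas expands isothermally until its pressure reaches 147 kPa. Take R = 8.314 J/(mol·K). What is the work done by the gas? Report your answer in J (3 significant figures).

W ≈ 4900 J

Isothermal process: W = nRT ln(V₂/V₁) = nRT ln(P₁/P₂).
W = (4.15)(8.314)(258) × ln(255/147)
  = 8902 × ln(1.735) = 8902 × 0.5508
W_by_gas = 4903 J.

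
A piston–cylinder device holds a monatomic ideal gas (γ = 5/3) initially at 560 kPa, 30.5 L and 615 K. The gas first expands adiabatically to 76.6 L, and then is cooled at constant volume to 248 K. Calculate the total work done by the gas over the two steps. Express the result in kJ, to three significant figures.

Step 1 (adiabatic): W = (P₁V₁ − P₂V₂)/(γ−1) = (17080 − 9244)/0.667 = 11754 J.
Step 2 (isochoric): W = 0 (constant volume).
W_total = 11754 + 0 = 11754 J.

W_total ≈ 11.8 kJ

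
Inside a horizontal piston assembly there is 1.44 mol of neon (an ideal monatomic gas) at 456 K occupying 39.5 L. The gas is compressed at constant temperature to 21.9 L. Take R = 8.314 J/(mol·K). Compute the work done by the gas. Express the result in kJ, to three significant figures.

Isothermal: W = nRT ln(V₂/V₁).
W = (1.44)(8.314)(456) × ln(21.9/39.5)
  = 5459 × -0.5898
W_by_gas = -3220 J.

W ≈ -3.22 kJ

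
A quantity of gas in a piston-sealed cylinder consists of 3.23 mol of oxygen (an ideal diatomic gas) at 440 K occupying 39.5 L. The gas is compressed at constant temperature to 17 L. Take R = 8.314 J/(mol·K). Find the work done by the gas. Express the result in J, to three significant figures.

W ≈ -9960 J

Isothermal: W = nRT ln(V₂/V₁).
W = (3.23)(8.314)(440) × ln(17/39.5)
  = 11816 × -0.8431
W_by_gas = -9962 J.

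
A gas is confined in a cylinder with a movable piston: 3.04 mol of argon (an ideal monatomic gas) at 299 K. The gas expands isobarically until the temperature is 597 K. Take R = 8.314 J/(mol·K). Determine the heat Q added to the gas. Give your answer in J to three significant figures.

Isobaric: W = nRΔT = (3.04)(8.314)(298) = 7532 J.
ΔU = nCᵥΔT with Cᵥ = 3R/2: ΔU = (3.04)(12.47)(298) = 11298 J.
Q = ΔU + W = 11298 + 7532 = 18830 J.

Q ≈ 18800 J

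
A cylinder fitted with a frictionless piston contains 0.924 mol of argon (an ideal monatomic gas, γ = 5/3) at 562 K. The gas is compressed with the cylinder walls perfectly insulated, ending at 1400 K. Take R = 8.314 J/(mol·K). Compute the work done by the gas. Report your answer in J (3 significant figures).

W ≈ -9660 J

Adiabatic ⇒ Q = 0, so W_by = −ΔU = nCᵥ(T₁ − T₂).
Cᵥ = 3R/2 = 12.47 J/(mol·K).
W = (0.924)(12.47)(562 − 1400) = -9656 J.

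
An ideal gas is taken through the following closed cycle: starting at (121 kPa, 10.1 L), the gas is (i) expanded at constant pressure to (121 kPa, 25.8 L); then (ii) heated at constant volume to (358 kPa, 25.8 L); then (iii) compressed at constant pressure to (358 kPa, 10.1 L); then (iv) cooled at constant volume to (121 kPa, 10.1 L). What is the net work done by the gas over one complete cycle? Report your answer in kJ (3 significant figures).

W_net ≈ -3.72 kJ

Constant-volume legs do no work.
W(i) = (121)(25.8 − 10.1) = 1900 J; W(iii) = (358)(10.1 − 25.8) = -5621 J.
W_net = 1900 − 5621 = -3721 J (the counter-clockwise enclosed area).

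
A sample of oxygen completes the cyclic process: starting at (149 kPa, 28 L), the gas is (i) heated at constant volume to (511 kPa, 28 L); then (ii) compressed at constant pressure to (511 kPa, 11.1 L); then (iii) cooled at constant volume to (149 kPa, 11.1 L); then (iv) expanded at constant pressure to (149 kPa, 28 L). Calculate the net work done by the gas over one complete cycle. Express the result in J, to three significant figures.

W_net ≈ -6120 J

Constant-volume legs do no work.
W(ii) = (511)(11.1 − 28) = -8636 J; W(iv) = (149)(28 − 11.1) = 2518 J.
W_net = -8636 + 2518 = -6118 J (the counter-clockwise enclosed area).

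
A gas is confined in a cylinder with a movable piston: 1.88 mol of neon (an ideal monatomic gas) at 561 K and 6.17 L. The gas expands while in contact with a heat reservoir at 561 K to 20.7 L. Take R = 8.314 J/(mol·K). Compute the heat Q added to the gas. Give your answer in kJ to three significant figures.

Isothermal ⇒ ΔU = 0, so Q = W = nRT ln(V₂/V₁).
Q = (1.88)(8.314)(561) ln(20.7/6.17) = 8769 × 1.21 = 10614 J.

Q ≈ 10.6 kJ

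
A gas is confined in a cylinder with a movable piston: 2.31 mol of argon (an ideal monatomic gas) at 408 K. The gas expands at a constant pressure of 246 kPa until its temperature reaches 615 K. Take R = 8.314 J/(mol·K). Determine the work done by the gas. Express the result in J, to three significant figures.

Isobaric: W = P ΔV = nR ΔT.
W = (2.31)(8.314)(615 − 408) = 3976 J.

W ≈ 3980 J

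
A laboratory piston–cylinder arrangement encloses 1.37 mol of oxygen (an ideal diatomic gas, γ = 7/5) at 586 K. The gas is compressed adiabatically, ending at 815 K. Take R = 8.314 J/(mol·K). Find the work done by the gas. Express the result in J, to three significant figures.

W ≈ -6520 J

Adiabatic ⇒ Q = 0, so W_by = −ΔU = nCᵥ(T₁ − T₂).
Cᵥ = 5R/2 = 20.79 J/(mol·K).
W = (1.37)(20.79)(586 − 815) = -6521 J.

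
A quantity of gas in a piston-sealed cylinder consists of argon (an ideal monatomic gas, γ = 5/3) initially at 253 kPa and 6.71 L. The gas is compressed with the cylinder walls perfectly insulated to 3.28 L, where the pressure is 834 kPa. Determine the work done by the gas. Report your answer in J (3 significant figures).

W ≈ -1560 J

Adiabatic: W = (P₁V₁ − P₂V₂)/(γ − 1) with γ = 5/3.
P₁V₁ = 1698 J, P₂V₂ = 2736 J.
W = (1698 − 2736) / 0.6667 = -1557 J.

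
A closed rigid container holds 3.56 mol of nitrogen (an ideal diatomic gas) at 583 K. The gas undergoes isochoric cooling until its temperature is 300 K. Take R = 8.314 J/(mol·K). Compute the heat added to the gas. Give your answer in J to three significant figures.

Constant volume ⇒ W = 0, so Q = ΔU = nCᵥΔT with Cᵥ = 5R/2 = 20.79 J/(mol·K).
ΔU = (3.56)(20.79)(300 − 583) = -20940 J.

Q ≈ -20900 J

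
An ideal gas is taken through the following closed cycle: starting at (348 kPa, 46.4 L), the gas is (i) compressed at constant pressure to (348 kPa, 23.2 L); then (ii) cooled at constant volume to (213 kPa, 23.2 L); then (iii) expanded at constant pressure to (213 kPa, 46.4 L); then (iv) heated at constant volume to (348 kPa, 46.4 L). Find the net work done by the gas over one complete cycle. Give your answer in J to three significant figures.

W_net ≈ -3130 J

Constant-volume legs do no work.
W(i) = (348)(23.2 − 46.4) = -8074 J; W(iii) = (213)(46.4 − 23.2) = 4942 J.
W_net = -8074 + 4942 = -3132 J (the counter-clockwise enclosed area).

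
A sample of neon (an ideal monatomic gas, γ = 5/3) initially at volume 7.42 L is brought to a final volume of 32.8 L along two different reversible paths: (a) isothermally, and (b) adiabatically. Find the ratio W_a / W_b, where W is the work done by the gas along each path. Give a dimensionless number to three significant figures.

Path (a) isothermal: W = P₁V₁ ln(V₂/V₁) → W_a/(P₁V₁) = 1.486.
Path (b) adiabatic: W = P₁V₁(1 − (V₁/V₂)^(γ−1))/(γ−1) → W_b/(P₁V₁) = 0.9431.
W_a / W_b = 1.486 / 0.9431 = 1.576.

W_a / W_b ≈ 1.58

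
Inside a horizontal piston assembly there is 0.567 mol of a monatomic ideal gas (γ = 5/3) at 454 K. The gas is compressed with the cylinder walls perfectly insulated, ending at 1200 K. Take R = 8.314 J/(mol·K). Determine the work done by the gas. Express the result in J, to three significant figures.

W ≈ -5280 J

Adiabatic ⇒ Q = 0, so W_by = −ΔU = nCᵥ(T₁ − T₂).
Cᵥ = 3R/2 = 12.47 J/(mol·K).
W = (0.567)(12.47)(454 − 1200) = -5275 J.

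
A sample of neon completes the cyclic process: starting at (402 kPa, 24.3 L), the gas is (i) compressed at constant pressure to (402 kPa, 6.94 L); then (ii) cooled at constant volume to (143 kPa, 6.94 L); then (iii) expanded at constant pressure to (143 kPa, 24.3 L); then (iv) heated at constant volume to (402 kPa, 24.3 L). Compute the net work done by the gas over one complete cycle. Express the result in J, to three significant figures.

Constant-volume legs do no work.
W(i) = (402)(6.94 − 24.3) = -6979 J; W(iii) = (143)(24.3 − 6.94) = 2482 J.
W_net = -6979 + 2482 = -4496 J (the counter-clockwise enclosed area).

W_net ≈ -4500 J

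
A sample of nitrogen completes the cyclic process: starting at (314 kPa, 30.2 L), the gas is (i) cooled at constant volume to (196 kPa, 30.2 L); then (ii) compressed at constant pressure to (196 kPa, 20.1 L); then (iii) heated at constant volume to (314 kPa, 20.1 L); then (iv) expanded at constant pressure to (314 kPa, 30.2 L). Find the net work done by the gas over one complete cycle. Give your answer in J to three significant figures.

W_net ≈ 1190 J

Constant-volume legs do no work.
W(ii) = (196)(20.1 − 30.2) = -1980 J; W(iv) = (314)(30.2 − 20.1) = 3171 J.
W_net = -1980 + 3171 = 1192 J (the clockwise enclosed area).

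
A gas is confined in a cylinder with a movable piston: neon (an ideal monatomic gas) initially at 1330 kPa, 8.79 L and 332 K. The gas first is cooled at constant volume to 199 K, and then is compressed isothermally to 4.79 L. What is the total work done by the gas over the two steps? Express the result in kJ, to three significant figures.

W_total ≈ -4.25 kJ

Step 1 (isochoric): W = 0 (constant volume).
After step 1: P = 797.2 kPa (V unchanged).
Step 2 (isothermal): W = P₁V₁ ln(V₂/V₁) = (7007) ln(4.79/8.79) = -4254 J.
W_total = 0 − 4254 = -4254 J.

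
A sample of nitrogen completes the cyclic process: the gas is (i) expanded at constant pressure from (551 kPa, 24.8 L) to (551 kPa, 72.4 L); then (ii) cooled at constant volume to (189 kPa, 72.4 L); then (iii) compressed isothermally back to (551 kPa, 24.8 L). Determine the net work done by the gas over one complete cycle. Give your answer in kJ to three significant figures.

W_net ≈ 11.6 kJ

Leg (i): W = PΔV = (551)(72.4 − 24.8) = 26228 J.
Leg (ii): W = 0.
Leg (iii): W = PᵢVᵢ ln(V_f/Vᵢ) = (13684) ln(24.8/72.4) = -14660 J.
W_net = 26228 − 14660 = 11568 J.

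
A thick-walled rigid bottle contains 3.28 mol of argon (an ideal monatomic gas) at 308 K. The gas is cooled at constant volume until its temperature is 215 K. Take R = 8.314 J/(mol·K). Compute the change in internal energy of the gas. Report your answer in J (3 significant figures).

ΔU ≈ -3800 J

Constant volume ⇒ W = 0, so Q = ΔU = nCᵥΔT with Cᵥ = 3R/2 = 12.47 J/(mol·K).
ΔU = (3.28)(12.47)(215 − 308) = -3804 J.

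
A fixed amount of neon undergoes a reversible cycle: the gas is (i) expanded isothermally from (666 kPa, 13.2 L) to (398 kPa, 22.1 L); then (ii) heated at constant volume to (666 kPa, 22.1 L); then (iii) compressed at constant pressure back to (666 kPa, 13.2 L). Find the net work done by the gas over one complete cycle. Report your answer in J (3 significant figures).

W_net ≈ -1400 J

Leg (i): W = PᵢVᵢ ln(V_f/Vᵢ) = (8791) ln(22.1/13.2) = 4531 J.
Leg (ii): W = 0.
Leg (iii): W = PΔV = (666)(13.2 − 22.1) = -5927 J.
W_net = 4531 − 5927 = -1397 J.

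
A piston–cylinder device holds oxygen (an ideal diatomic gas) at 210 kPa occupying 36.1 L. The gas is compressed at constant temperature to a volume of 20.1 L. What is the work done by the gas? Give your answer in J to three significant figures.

W ≈ -4440 J

Isothermal: W = nRT ln(V₂/V₁) = P₁V₁ ln(V₂/V₁).
P₁V₁ = (210 kPa)(36.1 L) = 7581 J.
W = 7581 × ln(20.1/36.1) = 7581 × -0.5856
W_by_gas = -4439 J.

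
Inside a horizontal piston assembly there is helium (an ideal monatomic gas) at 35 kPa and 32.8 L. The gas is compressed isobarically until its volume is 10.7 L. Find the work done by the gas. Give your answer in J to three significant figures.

Isobaric: W = P ΔV.
W = (35 kPa)(10.7 − 32.8 L) = (35)(-22.1) = -773.5 J.

W ≈ -773 J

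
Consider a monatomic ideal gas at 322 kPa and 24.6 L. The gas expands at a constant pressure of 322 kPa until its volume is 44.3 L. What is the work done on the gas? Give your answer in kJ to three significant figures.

Isobaric: W = P ΔV.
W = (322 kPa)(44.3 − 24.6 L) = (322)(19.7) = 6343 J.
Work on gas = −W_by = -6343 J.

W ≈ -6.34 kJ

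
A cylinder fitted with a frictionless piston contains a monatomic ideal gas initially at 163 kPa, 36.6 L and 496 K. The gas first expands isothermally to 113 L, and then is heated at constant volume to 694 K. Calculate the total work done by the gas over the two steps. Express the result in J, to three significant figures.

W_total ≈ 6730 J

Step 1 (isothermal): W = P₁V₁ ln(V₂/V₁) = (5966) ln(113/36.6) = 6725 J.
Step 2 (isochoric): W = 0 (constant volume).
W_total = 6725 + 0 = 6725 J.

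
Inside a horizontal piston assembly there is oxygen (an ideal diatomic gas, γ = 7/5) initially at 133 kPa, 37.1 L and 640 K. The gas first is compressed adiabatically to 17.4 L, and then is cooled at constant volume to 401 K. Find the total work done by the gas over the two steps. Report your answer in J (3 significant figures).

Step 1 (adiabatic): W = (P₁V₁ − P₂V₂)/(γ−1) = (4934 − 6680)/0.4 = -4363 J.
Step 2 (isochoric): W = 0 (constant volume).
W_total = -4363 + 0 = -4363 J.

W_total ≈ -4360 J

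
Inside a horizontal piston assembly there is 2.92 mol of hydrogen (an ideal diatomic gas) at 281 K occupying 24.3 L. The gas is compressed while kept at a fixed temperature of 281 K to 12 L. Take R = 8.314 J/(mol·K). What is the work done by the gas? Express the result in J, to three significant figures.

W ≈ -4810 J

Isothermal: W = nRT ln(V₂/V₁).
W = (2.92)(8.314)(281) × ln(12/24.3)
  = 6822 × -0.7056
W_by_gas = -4813 J.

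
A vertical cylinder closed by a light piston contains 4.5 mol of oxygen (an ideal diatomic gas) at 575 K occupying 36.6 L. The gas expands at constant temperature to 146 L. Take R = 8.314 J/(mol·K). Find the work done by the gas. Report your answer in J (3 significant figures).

W ≈ 29800 J

Isothermal: W = nRT ln(V₂/V₁).
W = (4.5)(8.314)(575) × ln(146/36.6)
  = 21512 × 1.384
W_by_gas = 29764 J.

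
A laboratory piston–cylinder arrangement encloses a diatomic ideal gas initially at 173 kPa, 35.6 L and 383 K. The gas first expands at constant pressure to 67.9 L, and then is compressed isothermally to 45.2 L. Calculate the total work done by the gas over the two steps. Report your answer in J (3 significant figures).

Step 1 (isobaric): W = PΔV = (173 kPa)(67.9 − 35.6 L) = 5588 J.
After step 1: P = 173 kPa, V = 67.9 L, T = 730.5 K.
Step 2 (isothermal): W = P₁V₁ ln(V₂/V₁) = (11747) ln(45.2/67.9) = -4780 J.
W_total = 5588 − 4780 = 807.7 J.

W_total ≈ 808 J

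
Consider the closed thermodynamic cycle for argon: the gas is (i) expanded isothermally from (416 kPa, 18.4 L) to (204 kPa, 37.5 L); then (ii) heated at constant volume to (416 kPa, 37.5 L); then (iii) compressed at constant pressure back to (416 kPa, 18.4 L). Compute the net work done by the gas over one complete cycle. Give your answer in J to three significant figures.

Leg (i): W = PᵢVᵢ ln(V_f/Vᵢ) = (7654) ln(37.5/18.4) = 5450 J.
Leg (ii): W = 0.
Leg (iii): W = PΔV = (416)(18.4 − 37.5) = -7946 J.
W_net = 5450 − 7946 = -2496 J.

W_net ≈ -2500 J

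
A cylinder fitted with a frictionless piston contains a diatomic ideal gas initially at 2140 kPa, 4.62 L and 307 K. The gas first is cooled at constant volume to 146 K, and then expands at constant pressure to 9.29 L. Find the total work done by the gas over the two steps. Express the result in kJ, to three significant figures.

W_total ≈ 4.75 kJ

Step 1 (isochoric): W = 0 (constant volume).
After step 1: P = 1018 kPa (V unchanged).
Step 2 (isobaric): W = PΔV = (1018 kPa)(9.29 − 4.62 L) = 4753 J.
W_total = 0 + 4753 = 4753 J.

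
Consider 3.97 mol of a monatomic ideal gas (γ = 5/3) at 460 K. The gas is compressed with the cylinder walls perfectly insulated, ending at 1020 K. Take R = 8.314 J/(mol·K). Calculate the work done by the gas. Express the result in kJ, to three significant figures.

W ≈ -27.7 kJ

Adiabatic ⇒ Q = 0, so W_by = −ΔU = nCᵥ(T₁ − T₂).
Cᵥ = 3R/2 = 12.47 J/(mol·K).
W = (3.97)(12.47)(460 − 1020) = -27726 J.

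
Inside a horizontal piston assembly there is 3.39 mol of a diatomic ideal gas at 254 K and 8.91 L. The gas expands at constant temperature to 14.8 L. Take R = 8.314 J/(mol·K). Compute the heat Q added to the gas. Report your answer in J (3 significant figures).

Isothermal ⇒ ΔU = 0, so Q = W = nRT ln(V₂/V₁).
Q = (3.39)(8.314)(254) ln(14.8/8.91) = 7159 × 0.5075 = 3633 J.

Q ≈ 3630 J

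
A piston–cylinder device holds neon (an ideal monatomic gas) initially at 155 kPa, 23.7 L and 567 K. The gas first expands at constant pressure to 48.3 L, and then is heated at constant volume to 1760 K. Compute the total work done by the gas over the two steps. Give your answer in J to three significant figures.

W_total ≈ 3810 J

Step 1 (isobaric): W = PΔV = (155 kPa)(48.3 − 23.7 L) = 3813 J.
Step 2 (isochoric): W = 0 (constant volume).
W_total = 3813 + 0 = 3813 J.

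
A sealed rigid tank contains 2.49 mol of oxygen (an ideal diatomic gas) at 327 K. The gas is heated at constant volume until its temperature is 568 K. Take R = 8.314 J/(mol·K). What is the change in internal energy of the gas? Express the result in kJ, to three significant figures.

ΔU ≈ 12.5 kJ

Constant volume ⇒ W = 0, so Q = ΔU = nCᵥΔT with Cᵥ = 5R/2 = 20.79 J/(mol·K).
ΔU = (2.49)(20.79)(568 − 327) = 12473 J.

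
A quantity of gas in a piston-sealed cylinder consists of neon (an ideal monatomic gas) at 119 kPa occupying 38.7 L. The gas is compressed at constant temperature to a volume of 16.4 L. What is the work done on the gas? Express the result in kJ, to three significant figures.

W ≈ 3.95 kJ

Isothermal: W = nRT ln(V₂/V₁) = P₁V₁ ln(V₂/V₁).
P₁V₁ = (119 kPa)(38.7 L) = 4605 J.
W = 4605 × ln(16.4/38.7) = 4605 × -0.8586
W_by_gas = -3954 J; work on gas = −W_by = 3954 J.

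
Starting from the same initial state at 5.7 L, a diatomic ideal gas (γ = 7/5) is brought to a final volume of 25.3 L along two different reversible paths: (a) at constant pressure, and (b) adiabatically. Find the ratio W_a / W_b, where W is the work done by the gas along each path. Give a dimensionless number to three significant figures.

W_a / W_b ≈ 3.06

Path (a) isobaric: W = P₁(V₂ − V₁) → W_a/(P₁V₁) = 3.439.
Path (b) adiabatic: W = P₁V₁(1 − (V₁/V₂)^(γ−1))/(γ−1) → W_b/(P₁V₁) = 1.123.
W_a / W_b = 3.439 / 1.123 = 3.063.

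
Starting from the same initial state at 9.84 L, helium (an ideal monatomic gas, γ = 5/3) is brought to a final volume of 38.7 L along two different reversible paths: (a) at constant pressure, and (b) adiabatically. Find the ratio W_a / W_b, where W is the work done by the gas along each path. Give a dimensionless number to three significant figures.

W_a / W_b ≈ 3.27

Path (a) isobaric: W = P₁(V₂ − V₁) → W_a/(P₁V₁) = 2.933.
Path (b) adiabatic: W = P₁V₁(1 − (V₁/V₂)^(γ−1))/(γ−1) → W_b/(P₁V₁) = 0.898.
W_a / W_b = 2.933 / 0.898 = 3.266.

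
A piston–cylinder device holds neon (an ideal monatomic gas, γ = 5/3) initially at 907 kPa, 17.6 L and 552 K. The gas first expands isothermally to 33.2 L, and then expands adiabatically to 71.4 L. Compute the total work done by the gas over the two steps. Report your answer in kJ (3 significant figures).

W_total ≈ 19.7 kJ

Step 1 (isothermal): W = P₁V₁ ln(V₂/V₁) = (15963) ln(33.2/17.6) = 10131 J.
After step 1: P = 480.8 kPa, V = 33.2 L, T = 552 K.
Step 2 (adiabatic): W = (P₁V₁ − P₂V₂)/(γ−1) = (15963 − 9581)/0.667 = 9573 J.
W_total = 10131 + 9573 = 19704 J.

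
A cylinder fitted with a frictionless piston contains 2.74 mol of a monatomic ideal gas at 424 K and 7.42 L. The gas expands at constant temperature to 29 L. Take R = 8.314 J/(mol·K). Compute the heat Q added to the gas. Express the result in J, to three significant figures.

Q ≈ 13200 J

Isothermal ⇒ ΔU = 0, so Q = W = nRT ln(V₂/V₁).
Q = (2.74)(8.314)(424) ln(29/7.42) = 9659 × 1.363 = 13166 J.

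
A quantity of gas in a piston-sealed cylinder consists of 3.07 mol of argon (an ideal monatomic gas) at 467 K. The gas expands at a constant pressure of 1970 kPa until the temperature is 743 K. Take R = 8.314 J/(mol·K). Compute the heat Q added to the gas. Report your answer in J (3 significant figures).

Q ≈ 17600 J

Isobaric: W = nRΔT = (3.07)(8.314)(276) = 7045 J.
ΔU = nCᵥΔT with Cᵥ = 3R/2: ΔU = (3.07)(12.47)(276) = 10567 J.
Q = ΔU + W = 10567 + 7045 = 17612 J.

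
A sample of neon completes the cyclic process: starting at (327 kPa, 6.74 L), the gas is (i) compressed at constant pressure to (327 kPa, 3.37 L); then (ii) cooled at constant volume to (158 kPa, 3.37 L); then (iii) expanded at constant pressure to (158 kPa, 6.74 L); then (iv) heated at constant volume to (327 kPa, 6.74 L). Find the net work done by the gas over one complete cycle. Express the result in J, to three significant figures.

W_net ≈ -570 J

Constant-volume legs do no work.
W(i) = (327)(3.37 − 6.74) = -1102 J; W(iii) = (158)(6.74 − 3.37) = 532.5 J.
W_net = -1102 + 532.5 = -569.5 J (the counter-clockwise enclosed area).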